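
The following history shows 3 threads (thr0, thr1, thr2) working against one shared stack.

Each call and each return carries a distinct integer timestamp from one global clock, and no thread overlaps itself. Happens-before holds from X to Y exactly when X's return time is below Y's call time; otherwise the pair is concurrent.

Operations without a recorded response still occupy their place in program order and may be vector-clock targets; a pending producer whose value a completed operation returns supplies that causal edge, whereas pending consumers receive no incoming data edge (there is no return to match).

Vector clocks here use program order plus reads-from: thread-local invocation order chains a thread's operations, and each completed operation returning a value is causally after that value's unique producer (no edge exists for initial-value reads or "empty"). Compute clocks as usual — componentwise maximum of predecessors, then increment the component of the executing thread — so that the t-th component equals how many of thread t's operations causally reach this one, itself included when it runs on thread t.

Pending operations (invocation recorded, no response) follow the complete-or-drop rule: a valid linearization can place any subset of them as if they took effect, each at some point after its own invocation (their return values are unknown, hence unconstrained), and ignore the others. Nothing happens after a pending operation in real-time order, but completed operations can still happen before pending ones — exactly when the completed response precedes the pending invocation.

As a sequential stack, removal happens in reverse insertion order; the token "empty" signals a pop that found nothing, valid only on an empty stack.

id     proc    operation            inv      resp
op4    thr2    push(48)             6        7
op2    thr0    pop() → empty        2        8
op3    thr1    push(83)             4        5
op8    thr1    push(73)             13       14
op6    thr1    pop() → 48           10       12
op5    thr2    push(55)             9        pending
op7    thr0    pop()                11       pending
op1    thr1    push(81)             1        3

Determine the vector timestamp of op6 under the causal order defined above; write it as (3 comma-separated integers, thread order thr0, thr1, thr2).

op4 (invocation 6): nothing precedes it; thr2's component alone gives (0, 0, 1)
op1 (invocation 1): nothing precedes it; thr1's component alone gives (0, 1, 0)
op2 (invocation 2): nothing precedes it; thr0's component alone gives (1, 0, 0)
from VC(op4)=(0, 0, 1), op5 (invoked 9) maxes components and bumps thr2 → (0, 0, 2)
from VC(op1)=(0, 1, 0), op3 (invoked 4) maxes components and bumps thr1 → (0, 2, 0)
from VC(op2)=(1, 0, 0), op7 (invoked 11) maxes components and bumps thr0 → (2, 0, 0)
from VC(op3)=(0, 2, 0), VC(op4)=(0, 0, 1), op6 (invoked 10) maxes components and bumps thr1 → (0, 3, 1)
from VC(op6)=(0, 3, 1), op8 (invoked 13) maxes components and bumps thr1 → (0, 4, 1)
target: VC(op6) = (0, 3, 1)

(0, 3, 1)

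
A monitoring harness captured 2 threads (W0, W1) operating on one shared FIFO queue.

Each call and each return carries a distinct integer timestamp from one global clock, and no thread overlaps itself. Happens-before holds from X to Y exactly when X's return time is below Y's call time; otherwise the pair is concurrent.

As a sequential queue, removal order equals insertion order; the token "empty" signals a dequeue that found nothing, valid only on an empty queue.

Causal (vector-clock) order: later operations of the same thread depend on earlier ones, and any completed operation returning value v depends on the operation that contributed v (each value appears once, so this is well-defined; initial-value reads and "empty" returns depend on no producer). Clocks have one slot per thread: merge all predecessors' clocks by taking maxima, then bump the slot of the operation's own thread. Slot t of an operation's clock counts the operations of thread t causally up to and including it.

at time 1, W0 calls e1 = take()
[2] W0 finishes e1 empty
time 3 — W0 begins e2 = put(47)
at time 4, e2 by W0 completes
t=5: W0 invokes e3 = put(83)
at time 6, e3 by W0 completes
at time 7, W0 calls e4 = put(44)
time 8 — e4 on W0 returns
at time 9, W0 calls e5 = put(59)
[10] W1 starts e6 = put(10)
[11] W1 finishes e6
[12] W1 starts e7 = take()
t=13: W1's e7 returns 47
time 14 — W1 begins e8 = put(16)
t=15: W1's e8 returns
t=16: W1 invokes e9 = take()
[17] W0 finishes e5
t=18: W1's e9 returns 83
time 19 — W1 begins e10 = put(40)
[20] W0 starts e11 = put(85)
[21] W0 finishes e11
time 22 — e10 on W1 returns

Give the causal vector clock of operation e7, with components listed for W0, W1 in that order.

invoked at 10, e6 has no predecessors; its own W1 bump gives (0, 1)
invoked at 1, e1 has no predecessors; its own W0 bump gives (1, 0)
merge at e2 (invoked 3): VC(e1)=(1, 0), own-thread bump on W0 → (2, 0)
merge at e3 (invoked 5): VC(e2)=(2, 0), own-thread bump on W0 → (3, 0)
merge at e7 (invoked 12): VC(e2)=(2, 0), VC(e6)=(0, 1), own-thread bump on W1 → (2, 2)
merge at e4 (invoked 7): VC(e3)=(3, 0), own-thread bump on W0 → (4, 0)
merge at e8 (invoked 14): VC(e7)=(2, 2), own-thread bump on W1 → (2, 3)
merge at e5 (invoked 9): VC(e4)=(4, 0), own-thread bump on W0 → (5, 0)
merge at e11 (invoked 20): VC(e5)=(5, 0), own-thread bump on W0 → (6, 0)
merge at e9 (invoked 16): VC(e3)=(3, 0), VC(e8)=(2, 3), own-thread bump on W1 → (3, 4)
merge at e10 (invoked 19): VC(e9)=(3, 4), own-thread bump on W1 → (3, 5)
target: VC(e7) = (2, 2)

(2, 2)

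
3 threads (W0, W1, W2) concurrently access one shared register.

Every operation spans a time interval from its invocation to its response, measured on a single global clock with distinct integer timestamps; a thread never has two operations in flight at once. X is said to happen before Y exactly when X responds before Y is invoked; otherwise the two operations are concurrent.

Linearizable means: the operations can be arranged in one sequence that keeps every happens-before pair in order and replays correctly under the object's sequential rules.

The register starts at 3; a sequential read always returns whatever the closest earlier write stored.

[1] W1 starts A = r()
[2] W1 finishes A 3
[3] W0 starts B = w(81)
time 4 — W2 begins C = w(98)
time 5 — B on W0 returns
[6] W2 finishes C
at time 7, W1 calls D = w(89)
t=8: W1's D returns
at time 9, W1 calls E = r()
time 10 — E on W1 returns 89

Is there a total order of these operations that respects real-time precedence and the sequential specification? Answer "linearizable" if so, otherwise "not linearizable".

a witness: A, B, C, D, E
1. A r() → 3, leaving value 3
2. B w(81), leaving value 81
3. C w(98), leaving value 98
4. D w(89), leaving value 89
5. E r() → 89, leaving value 89

linearizable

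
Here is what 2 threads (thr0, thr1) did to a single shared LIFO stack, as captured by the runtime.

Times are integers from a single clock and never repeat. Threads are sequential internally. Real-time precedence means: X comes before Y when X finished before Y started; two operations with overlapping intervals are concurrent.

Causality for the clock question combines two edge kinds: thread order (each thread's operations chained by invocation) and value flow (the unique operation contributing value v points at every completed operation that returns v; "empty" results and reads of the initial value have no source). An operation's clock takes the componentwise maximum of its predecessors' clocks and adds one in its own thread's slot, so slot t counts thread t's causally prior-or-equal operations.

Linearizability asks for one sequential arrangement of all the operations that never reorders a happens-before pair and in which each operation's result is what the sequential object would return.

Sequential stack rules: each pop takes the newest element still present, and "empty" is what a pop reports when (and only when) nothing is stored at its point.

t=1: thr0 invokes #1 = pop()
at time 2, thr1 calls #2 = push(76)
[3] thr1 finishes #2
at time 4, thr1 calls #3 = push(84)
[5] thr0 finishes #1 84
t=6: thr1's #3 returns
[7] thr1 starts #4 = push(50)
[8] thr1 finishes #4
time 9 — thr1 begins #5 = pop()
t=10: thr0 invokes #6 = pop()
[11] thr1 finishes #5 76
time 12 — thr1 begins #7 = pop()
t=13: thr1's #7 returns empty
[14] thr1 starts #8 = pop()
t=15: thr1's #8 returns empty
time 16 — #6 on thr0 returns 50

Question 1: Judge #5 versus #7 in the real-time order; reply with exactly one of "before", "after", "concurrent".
before

#5 spans [9,11], #7 spans [12,13]
resp(#5)=11 < inv(#7)=12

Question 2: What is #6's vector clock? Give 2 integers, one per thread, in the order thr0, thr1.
(2, 3)

#2, invoked 2, has no incoming edges; only thr1's bump applies → (0, 1)
#3 (invocation 4): componentwise max over VC(#2)=(0, 1), +1 at thr1, giving (0, 2)
#4 (invocation 7): componentwise max over VC(#3)=(0, 2), +1 at thr1, giving (0, 3)
#1 (invocation 1): componentwise max over VC(#3)=(0, 2), +1 at thr0, giving (1, 2)
#5 (invocation 9): componentwise max over VC(#2)=(0, 1), VC(#4)=(0, 3), +1 at thr1, giving (0, 4)
#7 (invocation 12): componentwise max over VC(#5)=(0, 4), +1 at thr1, giving (0, 5)
#6 (invocation 10): componentwise max over VC(#1)=(1, 2), VC(#4)=(0, 3), +1 at thr0, giving (2, 3)
#8 (invocation 14): componentwise max over VC(#7)=(0, 5), +1 at thr1, giving (0, 6)
target: VC(#6) = (2, 3)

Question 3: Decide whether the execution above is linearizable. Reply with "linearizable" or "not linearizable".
linearizable

a witness: #2, #3, #1, #4, #6, #5, #7, #8
after step 1 (#2 push(76)): stack <76>
after step 2 (#3 push(84)): stack <76,84>
after step 3 (#1 pop() → 84): stack <76>
after step 4 (#4 push(50)): stack <76,50>
after step 5 (#6 pop() → 50): stack <76>
after step 6 (#5 pop() → 76): stack <>
after step 7 (#7 pop() → empty): stack <>
after step 8 (#8 pop() → empty): stack <>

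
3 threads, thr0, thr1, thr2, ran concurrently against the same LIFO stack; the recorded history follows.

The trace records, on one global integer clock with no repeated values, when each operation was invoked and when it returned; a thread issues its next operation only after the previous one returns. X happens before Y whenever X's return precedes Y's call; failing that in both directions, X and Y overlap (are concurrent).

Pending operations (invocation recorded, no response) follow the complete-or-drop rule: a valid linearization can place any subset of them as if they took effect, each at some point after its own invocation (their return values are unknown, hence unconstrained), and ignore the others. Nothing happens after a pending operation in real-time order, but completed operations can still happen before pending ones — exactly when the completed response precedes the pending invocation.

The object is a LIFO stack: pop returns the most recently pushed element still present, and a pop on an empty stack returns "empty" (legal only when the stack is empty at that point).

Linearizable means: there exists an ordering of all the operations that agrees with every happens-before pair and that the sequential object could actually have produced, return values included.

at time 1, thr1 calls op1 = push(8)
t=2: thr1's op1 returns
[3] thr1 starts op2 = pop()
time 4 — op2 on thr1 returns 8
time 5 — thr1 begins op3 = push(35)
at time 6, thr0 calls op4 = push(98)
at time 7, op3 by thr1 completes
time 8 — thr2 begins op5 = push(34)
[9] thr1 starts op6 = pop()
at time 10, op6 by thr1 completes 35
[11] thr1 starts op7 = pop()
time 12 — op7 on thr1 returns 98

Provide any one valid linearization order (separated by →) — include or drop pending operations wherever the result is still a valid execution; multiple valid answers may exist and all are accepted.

op1 → op2 → op3 → op6 → op4 → op7

1. op1 push(8), leaving stack <8>
2. op2 pop() → 8, leaving stack <>
3. op3 push(35), leaving stack <35>
4. op6 pop() → 35, leaving stack <>
5. op4 push(98) (pending, included), leaving stack <98>
6. op7 pop() → 98, leaving stack <>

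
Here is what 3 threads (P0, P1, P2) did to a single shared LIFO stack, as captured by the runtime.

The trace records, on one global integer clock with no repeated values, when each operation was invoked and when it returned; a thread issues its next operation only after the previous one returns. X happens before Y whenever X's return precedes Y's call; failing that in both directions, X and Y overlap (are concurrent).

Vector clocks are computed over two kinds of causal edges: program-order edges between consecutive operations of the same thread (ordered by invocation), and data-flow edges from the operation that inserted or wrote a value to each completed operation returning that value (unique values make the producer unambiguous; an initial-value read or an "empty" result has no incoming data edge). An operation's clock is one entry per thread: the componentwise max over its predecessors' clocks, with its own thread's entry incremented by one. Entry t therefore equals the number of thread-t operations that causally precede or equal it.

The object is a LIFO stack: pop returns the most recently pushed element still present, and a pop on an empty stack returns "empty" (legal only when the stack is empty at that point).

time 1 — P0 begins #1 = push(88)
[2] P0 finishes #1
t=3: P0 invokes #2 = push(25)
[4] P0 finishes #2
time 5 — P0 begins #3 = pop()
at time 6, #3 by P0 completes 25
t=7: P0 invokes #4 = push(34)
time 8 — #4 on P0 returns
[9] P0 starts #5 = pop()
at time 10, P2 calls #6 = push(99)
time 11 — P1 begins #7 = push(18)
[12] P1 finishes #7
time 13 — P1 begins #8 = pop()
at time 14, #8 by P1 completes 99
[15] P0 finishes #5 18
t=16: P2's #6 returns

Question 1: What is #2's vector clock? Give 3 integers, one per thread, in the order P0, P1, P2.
(2, 0, 0)

#6 (invocation 10): nothing precedes it; P2's component alone gives (0, 0, 1)
#7 (invocation 11): nothing precedes it; P1's component alone gives (0, 1, 0)
#1 (invocation 1): nothing precedes it; P0's component alone gives (1, 0, 0)
VC(#2, invoked at 3): max of VC(#1)=(1, 0, 0), then +1 on thread P0 → (2, 0, 0)
VC(#8, invoked at 13): max of VC(#6)=(0, 0, 1), VC(#7)=(0, 1, 0), then +1 on thread P1 → (0, 2, 1)
VC(#3, invoked at 5): max of VC(#2)=(2, 0, 0), then +1 on thread P0 → (3, 0, 0)
VC(#4, invoked at 7): max of VC(#3)=(3, 0, 0), then +1 on thread P0 → (4, 0, 0)
VC(#5, invoked at 9): max of VC(#4)=(4, 0, 0), VC(#7)=(0, 1, 0), then +1 on thread P0 → (5, 1, 0)
target: VC(#2) = (2, 0, 0)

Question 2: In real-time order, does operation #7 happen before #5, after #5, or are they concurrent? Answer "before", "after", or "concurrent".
concurrent

#7 spans [11,12], #5 spans [9,15]
the intervals overlap in both directions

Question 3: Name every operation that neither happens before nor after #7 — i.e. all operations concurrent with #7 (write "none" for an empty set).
#5, #6

overlap test against #7 [11,12]: concurrent iff the interval meets 11..12
#1 [1,2]: before
#2 [3,4]: before
#3 [5,6]: before
#4 [7,8]: before
#5 [9,15]: concurrent
#6 [10,16]: concurrent
#8 [13,14]: after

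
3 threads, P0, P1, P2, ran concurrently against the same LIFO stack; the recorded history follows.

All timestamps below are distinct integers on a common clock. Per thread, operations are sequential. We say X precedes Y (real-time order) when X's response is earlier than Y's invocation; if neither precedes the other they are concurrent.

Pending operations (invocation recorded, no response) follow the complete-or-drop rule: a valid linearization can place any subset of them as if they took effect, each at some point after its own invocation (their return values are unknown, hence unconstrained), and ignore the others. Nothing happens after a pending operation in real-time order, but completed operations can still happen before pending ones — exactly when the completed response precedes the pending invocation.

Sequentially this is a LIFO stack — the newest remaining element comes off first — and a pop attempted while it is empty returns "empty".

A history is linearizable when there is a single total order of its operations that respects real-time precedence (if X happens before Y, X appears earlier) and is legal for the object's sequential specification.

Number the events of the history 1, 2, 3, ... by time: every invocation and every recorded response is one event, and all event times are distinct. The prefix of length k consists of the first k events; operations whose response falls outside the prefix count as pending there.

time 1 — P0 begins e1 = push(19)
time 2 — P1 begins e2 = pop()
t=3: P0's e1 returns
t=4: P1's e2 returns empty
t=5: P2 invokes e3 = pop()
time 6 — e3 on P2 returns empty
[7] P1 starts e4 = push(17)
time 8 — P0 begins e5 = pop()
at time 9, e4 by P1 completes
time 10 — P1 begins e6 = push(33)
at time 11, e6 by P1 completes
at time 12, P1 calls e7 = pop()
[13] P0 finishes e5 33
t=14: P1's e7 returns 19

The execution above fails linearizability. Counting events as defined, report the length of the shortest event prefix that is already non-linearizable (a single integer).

events 1..5 are still linearizable — one witness is e2, e1:
step 1: e2 pop() → empty — stack <>
step 2: e1 push(19) — stack <19>
include event 6 — e3 responding at 6 — and every candidate order breaks
sample order e1, e2, e3 stalls at step 2 — e2 pop() → empty has no legal effect
sample order e2, e1, e3 stalls at step 3 — e3 pop() → empty has no legal effect

6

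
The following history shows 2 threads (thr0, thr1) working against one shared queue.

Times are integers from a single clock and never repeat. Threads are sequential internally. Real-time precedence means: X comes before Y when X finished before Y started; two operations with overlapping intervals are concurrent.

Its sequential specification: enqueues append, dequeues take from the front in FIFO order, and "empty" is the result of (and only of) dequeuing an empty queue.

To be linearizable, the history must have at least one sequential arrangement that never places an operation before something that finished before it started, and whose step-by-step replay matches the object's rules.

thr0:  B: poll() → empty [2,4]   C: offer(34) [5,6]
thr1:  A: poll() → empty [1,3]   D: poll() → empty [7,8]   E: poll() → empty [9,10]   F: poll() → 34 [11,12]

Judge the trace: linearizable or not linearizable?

not linearizable

through event 7 a valid linearization exists; event 8 (D responding at time 8) ends that
checked exhaustively: 2 real-time-consistent orders of 4 completed operations, zero legal queue replays
e.g. A, B, C, D: illegal at step 4, since D poll() → empty cannot apply there
e.g. B, A, C, D: illegal at step 4, since D poll() → empty cannot apply there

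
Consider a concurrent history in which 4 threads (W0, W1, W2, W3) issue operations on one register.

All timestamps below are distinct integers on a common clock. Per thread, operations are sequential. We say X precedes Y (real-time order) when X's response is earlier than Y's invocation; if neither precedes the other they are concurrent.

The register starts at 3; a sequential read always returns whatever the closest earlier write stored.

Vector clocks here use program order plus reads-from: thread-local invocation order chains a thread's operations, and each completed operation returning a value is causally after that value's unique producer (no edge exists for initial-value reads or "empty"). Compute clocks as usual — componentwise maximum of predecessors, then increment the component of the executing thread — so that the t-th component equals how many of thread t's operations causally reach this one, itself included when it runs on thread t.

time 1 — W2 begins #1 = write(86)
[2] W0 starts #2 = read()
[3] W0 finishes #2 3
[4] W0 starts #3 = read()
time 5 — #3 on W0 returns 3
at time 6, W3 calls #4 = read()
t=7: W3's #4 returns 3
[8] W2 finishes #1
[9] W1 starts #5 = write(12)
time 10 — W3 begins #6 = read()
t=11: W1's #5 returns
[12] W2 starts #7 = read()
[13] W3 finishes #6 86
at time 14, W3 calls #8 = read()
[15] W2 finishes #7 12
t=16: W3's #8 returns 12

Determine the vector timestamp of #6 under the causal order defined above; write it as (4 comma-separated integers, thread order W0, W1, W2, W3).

(0, 0, 1, 2)

invoked at 6, #4 has no predecessors; its own W3 bump gives (0, 0, 0, 1)
invoked at 1, #1 has no predecessors; its own W2 bump gives (0, 0, 1, 0)
invoked at 9, #5 has no predecessors; its own W1 bump gives (0, 1, 0, 0)
invoked at 2, #2 has no predecessors; its own W0 bump gives (1, 0, 0, 0)
invoked at 4, #3 merges VC(#2)=(1, 0, 0, 0) and bumps W0's slot → (2, 0, 0, 0)
invoked at 10, #6 merges VC(#1)=(0, 0, 1, 0), VC(#4)=(0, 0, 0, 1) and bumps W3's slot → (0, 0, 1, 2)
invoked at 12, #7 merges VC(#1)=(0, 0, 1, 0), VC(#5)=(0, 1, 0, 0) and bumps W2's slot → (0, 1, 2, 0)
invoked at 14, #8 merges VC(#5)=(0, 1, 0, 0), VC(#6)=(0, 0, 1, 2) and bumps W3's slot → (0, 1, 1, 3)
target: VC(#6) = (0, 0, 1, 2)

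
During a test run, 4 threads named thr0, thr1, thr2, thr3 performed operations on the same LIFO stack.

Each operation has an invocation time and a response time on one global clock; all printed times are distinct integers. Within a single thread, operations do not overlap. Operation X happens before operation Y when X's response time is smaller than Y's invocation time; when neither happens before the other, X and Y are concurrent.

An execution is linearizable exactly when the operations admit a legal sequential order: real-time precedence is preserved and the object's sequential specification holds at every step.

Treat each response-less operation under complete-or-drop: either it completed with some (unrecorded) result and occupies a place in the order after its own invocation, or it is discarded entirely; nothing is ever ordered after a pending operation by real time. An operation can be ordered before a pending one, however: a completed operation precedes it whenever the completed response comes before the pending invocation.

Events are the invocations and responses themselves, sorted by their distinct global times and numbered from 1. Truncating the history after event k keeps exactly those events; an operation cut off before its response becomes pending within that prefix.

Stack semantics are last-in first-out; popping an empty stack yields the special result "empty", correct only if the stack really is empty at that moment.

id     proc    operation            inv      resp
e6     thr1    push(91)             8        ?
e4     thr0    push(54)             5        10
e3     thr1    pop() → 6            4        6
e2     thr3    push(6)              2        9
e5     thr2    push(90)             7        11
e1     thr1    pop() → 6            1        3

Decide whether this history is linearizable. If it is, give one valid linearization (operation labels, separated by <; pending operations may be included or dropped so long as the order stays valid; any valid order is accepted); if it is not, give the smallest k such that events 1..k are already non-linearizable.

not linearizable — minimal violating prefix: 6 events

prefix check: 1..5 passes, 1..6 fails once e3's time-6 response joins
the sole real-time-consistent order of 2 completed operations fails the LIFO stack replay
no completion choice of the 2 pending operations (e2, e4) rescues it — every subset was tried
e.g. e1, e3 (pending dropped): illegal at step 1, since e1 pop() → 6 cannot apply there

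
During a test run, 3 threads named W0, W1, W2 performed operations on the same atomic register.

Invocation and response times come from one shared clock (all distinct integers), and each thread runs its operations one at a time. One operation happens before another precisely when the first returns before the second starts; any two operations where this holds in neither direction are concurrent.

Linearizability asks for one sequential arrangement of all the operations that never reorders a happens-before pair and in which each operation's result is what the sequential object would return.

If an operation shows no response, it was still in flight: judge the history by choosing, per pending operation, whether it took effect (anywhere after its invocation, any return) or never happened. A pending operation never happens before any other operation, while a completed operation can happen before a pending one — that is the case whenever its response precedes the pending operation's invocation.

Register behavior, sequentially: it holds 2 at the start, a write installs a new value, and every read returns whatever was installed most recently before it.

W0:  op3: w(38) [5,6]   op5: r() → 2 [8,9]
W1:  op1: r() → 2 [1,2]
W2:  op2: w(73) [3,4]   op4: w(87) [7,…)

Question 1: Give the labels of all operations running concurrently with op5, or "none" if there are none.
op4

op5 runs from 8 to 9; window-overlapping ops are concurrent
op1 [1,2]: before
op2 [3,4]: before
op3 [5,6]: before
op4 [7,…): concurrent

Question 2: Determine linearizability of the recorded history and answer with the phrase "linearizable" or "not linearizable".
not linearizable

the violation lands at event 9, op5's response at time 9: events 1..8 linearize, events 1..9 do not
exhaustive check: the 4 completed atomic register ops admit one real-time order; illegal
include/drop combinations of the 1 pending operation (op4) were all tried; none helps
for example op1, op2, op3, op5 (pending dropped) fails at step 4: op5 r() → 2 is not legal there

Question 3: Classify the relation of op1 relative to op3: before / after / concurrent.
before

op1 spans [1,2], op3 spans [5,6]
resp(op1)=2 < inv(op3)=5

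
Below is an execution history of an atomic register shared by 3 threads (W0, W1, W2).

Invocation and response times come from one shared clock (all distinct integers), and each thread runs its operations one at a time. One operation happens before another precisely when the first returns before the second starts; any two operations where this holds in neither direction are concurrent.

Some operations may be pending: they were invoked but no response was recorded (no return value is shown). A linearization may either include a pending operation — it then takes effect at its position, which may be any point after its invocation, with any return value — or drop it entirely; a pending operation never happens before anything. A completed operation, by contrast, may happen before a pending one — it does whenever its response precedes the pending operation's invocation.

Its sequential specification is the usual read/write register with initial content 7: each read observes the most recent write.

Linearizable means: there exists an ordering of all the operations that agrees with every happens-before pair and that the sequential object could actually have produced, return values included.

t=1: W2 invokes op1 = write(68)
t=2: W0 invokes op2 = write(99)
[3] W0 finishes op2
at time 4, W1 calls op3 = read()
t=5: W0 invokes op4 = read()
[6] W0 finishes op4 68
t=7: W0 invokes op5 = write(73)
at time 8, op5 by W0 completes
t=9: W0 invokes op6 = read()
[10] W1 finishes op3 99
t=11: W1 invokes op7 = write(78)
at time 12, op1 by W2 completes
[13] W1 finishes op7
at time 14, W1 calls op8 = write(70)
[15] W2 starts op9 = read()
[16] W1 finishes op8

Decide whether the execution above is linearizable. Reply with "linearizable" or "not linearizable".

witness order: op2, op3, op1, op4, op5, op6, op7, op8
step 1: op2 write(99) — value 99
step 2: op3 read() → 99 — value 99
step 3: op1 write(68) — value 68
step 4: op4 read() → 68 — value 68
step 5: op5 write(73) — value 73
step 6: op6 read() (pending, included) — value 73
step 7: op7 write(78) — value 78
step 8: op8 write(70) — value 70

linearizable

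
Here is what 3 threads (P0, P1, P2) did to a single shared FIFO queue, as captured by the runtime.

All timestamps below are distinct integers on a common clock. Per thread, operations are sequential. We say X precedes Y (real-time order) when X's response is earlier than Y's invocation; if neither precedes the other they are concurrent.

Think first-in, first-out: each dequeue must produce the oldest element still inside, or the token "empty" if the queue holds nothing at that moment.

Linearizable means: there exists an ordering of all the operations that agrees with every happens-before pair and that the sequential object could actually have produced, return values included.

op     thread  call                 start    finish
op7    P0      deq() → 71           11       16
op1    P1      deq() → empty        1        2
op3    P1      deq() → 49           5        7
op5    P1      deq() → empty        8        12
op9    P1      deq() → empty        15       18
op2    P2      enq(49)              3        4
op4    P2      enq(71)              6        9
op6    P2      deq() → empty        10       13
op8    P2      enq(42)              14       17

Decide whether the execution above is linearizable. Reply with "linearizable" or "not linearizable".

linearizable

a witness: op1, op2, op3, op4, op7, op5, op6, op9, op8
step 1: op1 deq() → empty — queue <>
step 2: op2 enq(49) — queue <49>
step 3: op3 deq() → 49 — queue <>
step 4: op4 enq(71) — queue <71>
step 5: op7 deq() → 71 — queue <>
step 6: op5 deq() → empty — queue <>
step 7: op6 deq() → empty — queue <>
step 8: op9 deq() → empty — queue <>
step 9: op8 enq(42) — queue <42>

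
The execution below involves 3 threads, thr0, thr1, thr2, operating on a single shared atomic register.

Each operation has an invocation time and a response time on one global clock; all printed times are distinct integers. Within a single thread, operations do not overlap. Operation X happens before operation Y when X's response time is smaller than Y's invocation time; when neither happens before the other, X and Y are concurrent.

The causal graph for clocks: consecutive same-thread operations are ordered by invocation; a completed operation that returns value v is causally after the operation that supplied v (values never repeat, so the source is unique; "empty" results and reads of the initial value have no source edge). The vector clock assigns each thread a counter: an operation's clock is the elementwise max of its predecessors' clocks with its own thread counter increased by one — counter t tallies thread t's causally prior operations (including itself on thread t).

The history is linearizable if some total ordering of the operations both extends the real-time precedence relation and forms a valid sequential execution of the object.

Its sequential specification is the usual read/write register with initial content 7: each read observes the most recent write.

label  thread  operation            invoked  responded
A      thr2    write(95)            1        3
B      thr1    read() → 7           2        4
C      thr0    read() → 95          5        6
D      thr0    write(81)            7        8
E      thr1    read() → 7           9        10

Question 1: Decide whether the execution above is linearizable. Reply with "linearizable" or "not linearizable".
not linearizable

cut after 9 events: linearizable; cut after 10 events (E responds, time 10): not linearizable
5 completed operations, 2 real-time-consistent orders — every atomic register replay fails
sample order A, B, C, D, E stalls at step 2 — B read() → 7 has no legal effect
sample order B, A, C, D, E stalls at step 5 — E read() → 7 has no legal effect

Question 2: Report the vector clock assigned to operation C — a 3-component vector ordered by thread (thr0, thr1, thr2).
(1, 0, 1)

no predecessors for A (invoked 1): thr2 increments from zero → (0, 0, 1)
no predecessors for B (invoked 2): thr1 increments from zero → (0, 1, 0)
invoked at 9, E merges VC(B)=(0, 1, 0) and bumps thr1's slot → (0, 2, 0)
invoked at 5, C merges VC(A)=(0, 0, 1) and bumps thr0's slot → (1, 0, 1)
invoked at 7, D merges VC(C)=(1, 0, 1) and bumps thr0's slot → (2, 0, 1)
target: VC(C) = (1, 0, 1)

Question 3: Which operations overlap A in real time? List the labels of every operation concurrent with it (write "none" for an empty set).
B

concurrent with A ([1,3]): every op whose interval crosses 1..3
B [2,4]: concurrent
C [5,6]: after
D [7,8]: after
E [9,10]: after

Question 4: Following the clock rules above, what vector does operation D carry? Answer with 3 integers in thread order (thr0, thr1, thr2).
(2, 0, 1)

A, invoked 1, has no incoming edges; only thr2's bump applies → (0, 0, 1)
B, invoked 2, has no incoming edges; only thr1's bump applies → (0, 1, 0)
from VC(B)=(0, 1, 0), E (invoked 9) maxes components and bumps thr1 → (0, 2, 0)
from VC(A)=(0, 0, 1), C (invoked 5) maxes components and bumps thr0 → (1, 0, 1)
from VC(C)=(1, 0, 1), D (invoked 7) maxes components and bumps thr0 → (2, 0, 1)
target: VC(D) = (2, 0, 1)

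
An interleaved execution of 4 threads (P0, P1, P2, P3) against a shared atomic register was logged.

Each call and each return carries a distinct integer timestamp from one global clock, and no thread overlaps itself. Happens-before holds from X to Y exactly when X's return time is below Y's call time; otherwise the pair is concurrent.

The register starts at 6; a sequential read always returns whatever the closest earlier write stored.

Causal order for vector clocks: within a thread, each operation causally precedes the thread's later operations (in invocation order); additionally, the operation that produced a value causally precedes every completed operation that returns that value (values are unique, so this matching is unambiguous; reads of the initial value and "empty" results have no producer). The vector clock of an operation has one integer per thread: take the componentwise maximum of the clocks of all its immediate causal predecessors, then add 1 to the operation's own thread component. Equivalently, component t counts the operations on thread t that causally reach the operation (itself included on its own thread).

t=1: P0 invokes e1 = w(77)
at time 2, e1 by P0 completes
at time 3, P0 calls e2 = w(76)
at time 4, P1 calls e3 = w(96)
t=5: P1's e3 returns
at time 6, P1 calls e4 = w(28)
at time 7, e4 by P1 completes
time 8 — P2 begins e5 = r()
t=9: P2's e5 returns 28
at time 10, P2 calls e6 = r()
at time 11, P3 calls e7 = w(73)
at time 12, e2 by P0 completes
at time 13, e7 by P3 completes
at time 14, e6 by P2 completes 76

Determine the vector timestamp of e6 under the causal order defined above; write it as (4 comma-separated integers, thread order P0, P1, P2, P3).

e7, invoked 11, has no incoming edges; only P3's bump applies → (0, 0, 0, 1)
e3, invoked 4, has no incoming edges; only P1's bump applies → (0, 1, 0, 0)
e1, invoked 1, has no incoming edges; only P0's bump applies → (1, 0, 0, 0)
e4 (invocation 6): componentwise max over VC(e3)=(0, 1, 0, 0), +1 at P1, giving (0, 2, 0, 0)
e2 (invocation 3): componentwise max over VC(e1)=(1, 0, 0, 0), +1 at P0, giving (2, 0, 0, 0)
e5 (invocation 8): componentwise max over VC(e4)=(0, 2, 0, 0), +1 at P2, giving (0, 2, 1, 0)
e6 (invocation 10): componentwise max over VC(e2)=(2, 0, 0, 0), VC(e5)=(0, 2, 1, 0), +1 at P2, giving (2, 2, 2, 0)
target: VC(e6) = (2, 2, 2, 0)

(2, 2, 2, 0)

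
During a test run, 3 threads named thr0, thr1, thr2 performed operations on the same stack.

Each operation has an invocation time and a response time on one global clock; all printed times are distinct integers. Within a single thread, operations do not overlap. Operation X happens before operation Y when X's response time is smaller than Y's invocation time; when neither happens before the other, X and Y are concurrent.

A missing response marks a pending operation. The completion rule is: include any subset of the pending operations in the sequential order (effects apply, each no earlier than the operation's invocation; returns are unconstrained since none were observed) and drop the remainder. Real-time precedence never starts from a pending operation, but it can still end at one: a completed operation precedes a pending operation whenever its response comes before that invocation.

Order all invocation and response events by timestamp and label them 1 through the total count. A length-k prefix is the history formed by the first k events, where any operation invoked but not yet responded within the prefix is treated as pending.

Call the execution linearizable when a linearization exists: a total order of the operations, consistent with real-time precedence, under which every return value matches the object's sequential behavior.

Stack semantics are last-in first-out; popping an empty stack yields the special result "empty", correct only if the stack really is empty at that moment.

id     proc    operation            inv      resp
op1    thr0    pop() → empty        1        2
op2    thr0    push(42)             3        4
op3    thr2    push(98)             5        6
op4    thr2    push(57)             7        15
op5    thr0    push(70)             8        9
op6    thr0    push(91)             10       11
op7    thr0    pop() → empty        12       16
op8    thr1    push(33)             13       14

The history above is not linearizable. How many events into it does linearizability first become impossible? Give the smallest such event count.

events 1..15 are linearizable, e.g. via op1, op2, op3, op4, op5, op6, op7, op8:
step 1: op1 pop() → empty — stack <>
step 2: op2 push(42) — stack <42>
step 3: op3 push(98) — stack <42,98>
step 4: op4 push(57) — stack <42,98,57>
step 5: op5 push(70) — stack <42,98,57,70>
step 6: op6 push(91) — stack <42,98,57,70,91>
step 7: op7 pop() (pending, included) — stack <42,98,57,70>
step 8: op8 push(33) — stack <42,98,57,70,33>
event 16 — op7's response, time 16 — after it, nothing linearizes
for example op1, op2, op3, op4, op5, op6, op7, op8 fails at step 7: op7 pop() → empty is not legal there
for example op1, op2, op3, op4, op5, op6, op8, op7 fails at step 8: op7 pop() → empty is not legal there

16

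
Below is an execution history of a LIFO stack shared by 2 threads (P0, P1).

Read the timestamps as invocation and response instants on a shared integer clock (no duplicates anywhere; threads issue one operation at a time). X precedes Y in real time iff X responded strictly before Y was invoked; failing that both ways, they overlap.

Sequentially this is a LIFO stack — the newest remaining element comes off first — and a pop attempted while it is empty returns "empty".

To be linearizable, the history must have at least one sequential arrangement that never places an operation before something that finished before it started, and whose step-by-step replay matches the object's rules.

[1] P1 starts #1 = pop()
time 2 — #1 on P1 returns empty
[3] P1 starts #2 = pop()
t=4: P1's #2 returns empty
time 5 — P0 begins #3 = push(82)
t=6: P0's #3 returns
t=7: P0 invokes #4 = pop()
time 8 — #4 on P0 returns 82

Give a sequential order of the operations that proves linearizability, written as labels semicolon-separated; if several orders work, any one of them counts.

#1; #2; #3; #4

step 1: #1 pop() → empty — stack <>
step 2: #2 pop() → empty — stack <>
step 3: #3 push(82) — stack <82>
step 4: #4 pop() → 82 — stack <>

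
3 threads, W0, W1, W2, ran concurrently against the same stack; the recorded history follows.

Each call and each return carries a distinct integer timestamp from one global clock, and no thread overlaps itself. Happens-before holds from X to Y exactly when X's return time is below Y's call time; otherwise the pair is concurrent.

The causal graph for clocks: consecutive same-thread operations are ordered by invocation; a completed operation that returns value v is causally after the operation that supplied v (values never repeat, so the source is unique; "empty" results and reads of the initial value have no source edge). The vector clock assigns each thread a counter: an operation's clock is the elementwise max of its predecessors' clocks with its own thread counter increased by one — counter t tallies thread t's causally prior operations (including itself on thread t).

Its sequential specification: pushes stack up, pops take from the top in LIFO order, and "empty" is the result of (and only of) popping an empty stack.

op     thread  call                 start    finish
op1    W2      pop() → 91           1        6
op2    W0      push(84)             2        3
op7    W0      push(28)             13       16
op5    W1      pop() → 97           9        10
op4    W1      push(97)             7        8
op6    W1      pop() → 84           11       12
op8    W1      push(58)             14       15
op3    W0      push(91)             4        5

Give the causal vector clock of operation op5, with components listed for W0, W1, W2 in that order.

(0, 2, 0)

root op op4, invoked 7: fresh clock plus W1's own tick → (0, 1, 0)
root op op2, invoked 2: fresh clock plus W0's own tick → (1, 0, 0)
VC(op5, invoked at 9): max of VC(op4)=(0, 1, 0), then +1 on thread W1 → (0, 2, 0)
VC(op3, invoked at 4): max of VC(op2)=(1, 0, 0), then +1 on thread W0 → (2, 0, 0)
VC(op1, invoked at 1): max of VC(op3)=(2, 0, 0), then +1 on thread W2 → (2, 0, 1)
VC(op7, invoked at 13): max of VC(op3)=(2, 0, 0), then +1 on thread W0 → (3, 0, 0)
VC(op6, invoked at 11): max of VC(op2)=(1, 0, 0), VC(op5)=(0, 2, 0), then +1 on thread W1 → (1, 3, 0)
VC(op8, invoked at 14): max of VC(op6)=(1, 3, 0), then +1 on thread W1 → (1, 4, 0)
target: VC(op5) = (0, 2, 0)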